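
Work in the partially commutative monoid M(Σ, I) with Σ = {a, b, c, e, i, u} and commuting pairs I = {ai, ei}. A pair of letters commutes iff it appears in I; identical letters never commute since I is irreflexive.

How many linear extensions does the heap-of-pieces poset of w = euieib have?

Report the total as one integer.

#0=e has no predecessor
#1=u depends on [0:e]
#2=i depends on [1:u]
#3=e depends on [1:u]
#4=i depends on [2:i]
#5=b depends on [3:e, 4:i]
sources: [0:e]
N(rest) = Σ N(rest − s) over sources s of rest; N(one piece) = 1:
  size 1 → [5]=1
  size 2 → [3,5]=1  [4,5]=1
  size 3 → [2,4,5]=1  [3,4,5]=2
  size 4 → [2,3,4,5]=3
  first=0(e) contributes 3

3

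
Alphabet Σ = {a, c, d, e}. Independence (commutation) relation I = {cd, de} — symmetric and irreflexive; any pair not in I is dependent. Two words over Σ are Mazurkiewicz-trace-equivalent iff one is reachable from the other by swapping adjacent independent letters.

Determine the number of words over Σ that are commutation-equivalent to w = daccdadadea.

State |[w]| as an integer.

#0=d has no predecessor
#1=a depends on [0:d]
#2=c depends on [1:a]
#3=c depends on [2:c]
#4=d depends on [1:a]
#5=a depends on [3:c, 4:d]
#6=d depends on [5:a]
#7=a depends on [6:d]
#8=d depends on [7:a]
#9=e depends on [7:a]
#10=a depends on [8:d, 9:e]
sources: [0:d]
N(rest) = Σ N(rest − s) over sources s of rest; N(one piece) = 1:
  size 1 → [10]=1
  size 2 → [8,10]=1  [9,10]=1
  size 3 → [8,9,10]=2
  size 4 → [7,8,9,10]=2
  size 5 → [6,7,8,9,10]=2
  size 6 → [5,6,7,8,9,10]=2
  size 7 → [3,5,6,7,8,9,10]=2  [4,5,6,7,8,9,10]=2
  size 8 → [2,3,5,6,7,8,9,10]=2  [3,4,5,6,7,8,9,10]=4
  size 9 → [2,3,4,5,6,7,8,9,10]=6
  first=0(d) contributes 6

6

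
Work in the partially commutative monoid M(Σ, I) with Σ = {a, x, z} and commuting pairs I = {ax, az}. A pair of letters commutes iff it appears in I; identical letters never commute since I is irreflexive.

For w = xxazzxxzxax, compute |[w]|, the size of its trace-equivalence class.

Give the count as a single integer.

55

#0=x has no predecessor
#1=x depends on [0:x]
#2=a has no predecessor
#3=z depends on [1:x]
#4=z depends on [3:z]
#5=x depends on [4:z]
#6=x depends on [5:x]
#7=z depends on [6:x]
#8=x depends on [7:z]
#9=a depends on [2:a]
#10=x depends on [8:x]
sources: [0:x, 2:a]
N(rest) = Σ N(rest − s) over sources s of rest; N(one piece) = 1:
  size 1 → [9]=1  [10]=1
  size 2 → [2,9]=1  [8,10]=1  [9,10]=2
  size 3 → [2,9,10]=3  [7,8,10]=1  [8,9,10]=3
  size 4 → [2,8,9,10]=6  [6,7,8,10]=1  [7,8,9,10]=4
  size 5 → [2,7,8,9,10]=10  [5,6,7,8,10]=1  [6,7,8,9,10]=5
  size 6 → [2,6,7,8,9,10]=15  [4,5,6,7,8,10]=1  [5,6,7,8,9,10]=6
  size 7 → [2,5,6,7,8,9,10]=21  [3,4,5,6,7,8,10]=1  [4,5,6,7,8,9,10]=7
  size 8 → [1,3,4,5,6,7,8,10]=1  [2,4,5,6,7,8,9,10]=28  [3,4,5,6,7,8,9,10]=8
  size 9 → [0,1,3,4,5,6,7,8,10]=1  [1,3,4,5,6,7,8,9,10]=9  [2,3,4,5,6,7,8,9,10]=36
  first=0(x) contributes 45
  first=2(a) contributes 10
|[w]| = 55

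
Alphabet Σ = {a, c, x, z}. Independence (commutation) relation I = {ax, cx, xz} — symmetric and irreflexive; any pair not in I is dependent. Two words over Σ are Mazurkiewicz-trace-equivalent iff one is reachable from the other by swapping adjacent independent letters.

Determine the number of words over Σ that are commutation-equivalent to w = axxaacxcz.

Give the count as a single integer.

84

0(a) covers ∅
1(x) covers ∅
2(x) covers 1:x
3(a) covers 0:a
4(a) covers 3:a
5(c) covers 4:a
6(x) covers 2:x
7(c) covers 5:c
8(z) covers 7:c
floor of heap: 0:a, 1:x
completions by unplaced set U, small U first (add the entries for U minus each lowest piece of U):
  |U|=1: {6}:1  {8}:1
  |U|=2: {2,6}:1  {6,8}:2  {7,8}:1
  |U|=3: {1,2,6}:1  {2,6,8}:3  {5,7,8}:1  {6,7,8}:3
  |U|=4: {1,2,6,8}:4  {2,6,7,8}:6  {4,5,7,8}:1  {5,6,7,8}:4
  |U|=5: {1,2,6,7,8}:10  {2,5,6,7,8}:10  {3,4,5,7,8}:1  {4,5,6,7,8}:5
  |U|=6: {0,3,4,5,7,8}:1  {1,2,5,6,7,8}:20  {2,4,5,6,7,8}:15  {3,4,5,6,7,8}:6
  |U|=7: {0,3,4,5,6,7,8}:7  {1,2,4,5,6,7,8}:35  {2,3,4,5,6,7,8}:21
  start at 0(a): 56
  start at 1(x): 28
sum over floor = 84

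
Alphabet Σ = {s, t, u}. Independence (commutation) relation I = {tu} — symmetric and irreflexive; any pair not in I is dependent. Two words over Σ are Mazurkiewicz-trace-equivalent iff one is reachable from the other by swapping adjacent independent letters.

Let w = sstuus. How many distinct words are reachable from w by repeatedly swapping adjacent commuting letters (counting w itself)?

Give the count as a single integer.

drop 0:s onto floor
drop 1:s onto {0:s}
drop 2:t onto {1:s}
drop 3:u onto {1:s}
drop 4:u onto {3:u}
drop 5:s onto {2:t, 4:u}
ground layer = {0:s}
drop-orders for the pieces not yet dropped (sum over which currently-grounded one goes next):
  1 to go: {5} 1
  2 to go: {2,5} 1  {4,5} 1
  3 to go: {2,4,5} 2  {3,4,5} 1
  4 to go: {2,3,4,5} 3
  if 0:s drops first: 3 orders

3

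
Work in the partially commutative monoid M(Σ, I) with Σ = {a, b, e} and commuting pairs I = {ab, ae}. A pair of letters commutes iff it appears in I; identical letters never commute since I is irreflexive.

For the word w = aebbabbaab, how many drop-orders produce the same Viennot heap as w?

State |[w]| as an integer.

#0=a has no predecessor
#1=e has no predecessor
#2=b depends on [1:e]
#3=b depends on [2:b]
#4=a depends on [0:a]
#5=b depends on [3:b]
#6=b depends on [5:b]
#7=a depends on [4:a]
#8=a depends on [7:a]
#9=b depends on [6:b]
sources: [0:a, 1:e]
N(rest) = Σ N(rest − s) over sources s of rest; N(one piece) = 1:
  size 1 → [8]=1  [9]=1
  size 2 → [6,9]=1  [7,8]=1  [8,9]=2
  size 3 → [4,7,8]=1  [5,6,9]=1  [6,8,9]=3  [7,8,9]=3
  size 4 → [0,4,7,8]=1  [3,5,6,9]=1  [4,7,8,9]=4  [5,6,8,9]=4  [6,7,8,9]=6
  size 5 → [0,4,7,8,9]=5  [2,3,5,6,9]=1  [3,5,6,8,9]=5  [4,6,7,8,9]=10  [5,6,7,8,9]=10
  size 6 → [0,4,6,7,8,9]=15  [1,2,3,5,6,9]=1  [2,3,5,6,8,9]=6  [3,5,6,7,8,9]=15  [4,5,6,7,8,9]=20
  size 7 → [0,4,5,6,7,8,9]=35  [1,2,3,5,6,8,9]=7  [2,3,5,6,7,8,9]=21  [3,4,5,6,7,8,9]=35
  size 8 → [0,3,4,5,6,7,8,9]=70  [1,2,3,5,6,7,8,9]=28  [2,3,4,5,6,7,8,9]=56
  first=0(a) contributes 84
  first=1(e) contributes 126
|[w]| = 210

210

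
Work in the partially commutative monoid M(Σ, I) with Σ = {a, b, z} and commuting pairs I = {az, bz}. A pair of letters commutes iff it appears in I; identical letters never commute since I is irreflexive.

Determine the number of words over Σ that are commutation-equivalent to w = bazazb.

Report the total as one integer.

15

#0=b has no predecessor
#1=a depends on [0:b]
#2=z has no predecessor
#3=a depends on [1:a]
#4=z depends on [2:z]
#5=b depends on [3:a]
sources: [0:b, 2:z]
N(rest) = Σ N(rest − s) over sources s of rest; N(one piece) = 1:
  size 1 → [4]=1  [5]=1
  size 2 → [2,4]=1  [3,5]=1  [4,5]=2
  size 3 → [1,3,5]=1  [2,4,5]=3  [3,4,5]=3
  size 4 → [0,1,3,5]=1  [1,3,4,5]=4  [2,3,4,5]=6
  first=0(b) contributes 10
  first=2(z) contributes 5
|[w]| = 15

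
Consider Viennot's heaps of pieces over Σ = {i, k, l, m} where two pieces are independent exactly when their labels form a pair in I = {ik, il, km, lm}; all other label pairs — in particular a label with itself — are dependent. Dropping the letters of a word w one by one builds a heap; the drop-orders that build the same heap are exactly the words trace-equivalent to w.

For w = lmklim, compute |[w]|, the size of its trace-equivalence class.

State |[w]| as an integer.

0(l) covers ∅
1(m) covers ∅
2(k) covers 0:l
3(l) covers 2:k
4(i) covers 1:m
5(m) covers 4:i
floor of heap: 0:l, 1:m
completions by unplaced set U, small U first (add the entries for U minus each lowest piece of U):
  |U|=1: {3}:1  {5}:1
  |U|=2: {2,3}:1  {3,5}:2  {4,5}:1
  |U|=3: {0,2,3}:1  {1,4,5}:1  {2,3,5}:3  {3,4,5}:3
  |U|=4: {0,2,3,5}:4  {1,3,4,5}:4  {2,3,4,5}:6
  start at 0(l): 10
  start at 1(m): 10
sum over floor = 20

20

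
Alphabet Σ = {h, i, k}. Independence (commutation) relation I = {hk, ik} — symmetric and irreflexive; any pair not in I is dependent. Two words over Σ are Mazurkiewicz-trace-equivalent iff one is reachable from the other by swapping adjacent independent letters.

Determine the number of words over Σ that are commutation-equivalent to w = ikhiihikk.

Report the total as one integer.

84

piece 0:i — minimal
piece 1:k — minimal
piece 2:h rests on {0:i}
piece 3:i rests on {2:h}
piece 4:i rests on {3:i}
piece 5:h rests on {4:i}
piece 6:i rests on {5:h}
piece 7:k rests on {1:k}
piece 8:k rests on {7:k}
minimal pieces: {0:i, 1:k}
ways to finish when only these pieces remain (= sum over removing one remaining piece with nothing left below it):
  1 left: {6}→1  {8}→1
  2 left: {5,6}→1  {6,8}→2  {7,8}→1
  3 left: {1,7,8}→1  {4,5,6}→1  {5,6,8}→3  {6,7,8}→3
  4 left: {1,6,7,8}→4  {3,4,5,6}→1  {4,5,6,8}→4  {5,6,7,8}→6
  5 left: {1,5,6,7,8}→10  {2,3,4,5,6}→1  {3,4,5,6,8}→5  {4,5,6,7,8}→10
  6 left: {0,2,3,4,5,6}→1  {1,4,5,6,7,8}→20  {2,3,4,5,6,8}→6  {3,4,5,6,7,8}→15
  7 left: {0,2,3,4,5,6,8}→7  {1,3,4,5,6,7,8}→35  {2,3,4,5,6,7,8}→21
  placing 0:i first → 56 extensions
  placing 1:k first → 28 extensions
total linear extensions = 84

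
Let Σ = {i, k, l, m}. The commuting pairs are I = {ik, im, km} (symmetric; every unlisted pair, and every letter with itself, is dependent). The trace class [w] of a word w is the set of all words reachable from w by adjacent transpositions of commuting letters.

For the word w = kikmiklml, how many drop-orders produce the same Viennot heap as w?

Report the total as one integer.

0(k) covers ∅
1(i) covers ∅
2(k) covers 0:k
3(m) covers ∅
4(i) covers 1:i
5(k) covers 2:k
6(l) covers 3:m, 4:i, 5:k
7(m) covers 6:l
8(l) covers 7:m
floor of heap: 0:k, 1:i, 3:m
completions by unplaced set U, small U first (add the entries for U minus each lowest piece of U):
  |U|=1: {8}:1
  |U|=2: {7,8}:1
  |U|=3: {6,7,8}:1
  |U|=4: {3,6,7,8}:1  {4,6,7,8}:1  {5,6,7,8}:1
  |U|=5: {1,4,6,7,8}:1  {2,5,6,7,8}:1  {3,4,6,7,8}:2  {3,5,6,7,8}:2  {4,5,6,7,8}:2
  |U|=6: {0,2,5,6,7,8}:1  {1,3,4,6,7,8}:3  {1,4,5,6,7,8}:3  {2,3,5,6,7,8}:3  {2,4,5,6,7,8}:3  {3,4,5,6,7,8}:6
  |U|=7: {0,2,3,5,6,7,8}:4  {0,2,4,5,6,7,8}:4  {1,2,4,5,6,7,8}:6  {1,3,4,5,6,7,8}:12  {2,3,4,5,6,7,8}:12
  start at 0(k): 30
  start at 1(i): 20
  start at 3(m): 10
sum over floor = 60

60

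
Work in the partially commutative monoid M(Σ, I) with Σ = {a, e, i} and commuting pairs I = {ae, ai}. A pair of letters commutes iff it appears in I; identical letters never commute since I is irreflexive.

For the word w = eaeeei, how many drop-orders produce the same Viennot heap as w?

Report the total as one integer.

6

piece 0:e — minimal
piece 1:a — minimal
piece 2:e rests on {0:e}
piece 3:e rests on {2:e}
piece 4:e rests on {3:e}
piece 5:i rests on {4:e}
minimal pieces: {0:e, 1:a}
ways to finish when only these pieces remain (= sum over removing one remaining piece with nothing left below it):
  1 left: {1}→1  {5}→1
  2 left: {1,5}→2  {4,5}→1
  3 left: {1,4,5}→3  {3,4,5}→1
  4 left: {1,3,4,5}→4  {2,3,4,5}→1
  placing 0:e first → 5 extensions
  placing 1:a first → 1 extensions
total linear extensions = 6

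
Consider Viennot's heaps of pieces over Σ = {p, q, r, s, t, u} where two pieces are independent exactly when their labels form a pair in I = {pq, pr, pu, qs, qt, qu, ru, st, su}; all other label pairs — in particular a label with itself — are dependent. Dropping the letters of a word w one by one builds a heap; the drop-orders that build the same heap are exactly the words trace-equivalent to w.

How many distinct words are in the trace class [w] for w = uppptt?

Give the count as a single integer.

0(u) covers ∅
1(p) covers ∅
2(p) covers 1:p
3(p) covers 2:p
4(t) covers 0:u, 3:p
5(t) covers 4:t
floor of heap: 0:u, 1:p
completions by unplaced set U, small U first (add the entries for U minus each lowest piece of U):
  |U|=1: {5}:1
  |U|=2: {4,5}:1
  |U|=3: {0,4,5}:1  {3,4,5}:1
  |U|=4: {0,3,4,5}:2  {2,3,4,5}:1
  start at 0(u): 1
  start at 1(p): 3
sum over floor = 4

4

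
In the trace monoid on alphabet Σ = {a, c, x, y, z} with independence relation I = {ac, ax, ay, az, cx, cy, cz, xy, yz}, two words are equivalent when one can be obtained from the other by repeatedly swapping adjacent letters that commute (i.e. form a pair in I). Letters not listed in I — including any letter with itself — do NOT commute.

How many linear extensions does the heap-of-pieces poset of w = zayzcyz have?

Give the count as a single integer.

420

piece 0:z — minimal
piece 1:a — minimal
piece 2:y — minimal
piece 3:z rests on {0:z}
piece 4:c — minimal
piece 5:y rests on {2:y}
piece 6:z rests on {3:z}
minimal pieces: {0:z, 1:a, 2:y, 4:c}
ways to finish when only these pieces remain (= sum over removing one remaining piece with nothing left below it):
  1 left: {1}→1  {4}→1  {5}→1  {6}→1
  2 left: {1,4}→2  {1,5}→2  {1,6}→2  {2,5}→1  {3,6}→1  {4,5}→2  {4,6}→2  {5,6}→2
  3 left: {0,3,6}→1  {1,2,5}→3  {1,3,6}→3  {1,4,5}→6  {1,4,6}→6  {1,5,6}→6  {2,4,5}→3  {2,5,6}→3  {3,4,6}→3  {3,5,6}→3  {4,5,6}→6
  4 left: {0,1,3,6}→4  {0,3,4,6}→4  {0,3,5,6}→4  {1,2,4,5}→12  {1,2,5,6}→12  {1,3,4,6}→12  {1,3,5,6}→12  {1,4,5,6}→24  {2,3,5,6}→6  {2,4,5,6}→12  {3,4,5,6}→12
  5 left: {0,1,3,4,6}→20  {0,1,3,5,6}→20  {0,2,3,5,6}→10  {0,3,4,5,6}→20  {1,2,3,5,6}→30  {1,2,4,5,6}→60  {1,3,4,5,6}→60  {2,3,4,5,6}→30
  placing 0:z first → 180 extensions
  placing 1:a first → 60 extensions
  placing 2:y first → 120 extensions
  placing 4:c first → 60 extensions
total linear extensions = 420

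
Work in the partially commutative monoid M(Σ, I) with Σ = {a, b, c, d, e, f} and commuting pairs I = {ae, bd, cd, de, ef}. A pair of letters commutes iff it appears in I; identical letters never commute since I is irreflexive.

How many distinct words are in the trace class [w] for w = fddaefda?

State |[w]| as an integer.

8

0(f) covers ∅
1(d) covers 0:f
2(d) covers 1:d
3(a) covers 2:d
4(e) covers ∅
5(f) covers 3:a
6(d) covers 5:f
7(a) covers 6:d
floor of heap: 0:f, 4:e
completions by unplaced set U, small U first (add the entries for U minus each lowest piece of U):
  |U|=1: {4}:1  {7}:1
  |U|=2: {4,7}:2  {6,7}:1
  |U|=3: {4,6,7}:3  {5,6,7}:1
  |U|=4: {3,5,6,7}:1  {4,5,6,7}:4
  |U|=5: {2,3,5,6,7}:1  {3,4,5,6,7}:5
  |U|=6: {1,2,3,5,6,7}:1  {2,3,4,5,6,7}:6
  start at 0(f): 7
  start at 4(e): 1
sum over floor = 8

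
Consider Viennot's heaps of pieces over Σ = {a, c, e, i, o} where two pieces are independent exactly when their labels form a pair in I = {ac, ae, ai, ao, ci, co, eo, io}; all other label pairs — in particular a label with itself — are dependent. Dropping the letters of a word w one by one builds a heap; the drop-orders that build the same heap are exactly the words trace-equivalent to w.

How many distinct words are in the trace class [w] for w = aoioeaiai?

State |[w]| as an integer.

1260

#0=a has no predecessor
#1=o has no predecessor
#2=i has no predecessor
#3=o depends on [1:o]
#4=e depends on [2:i]
#5=a depends on [0:a]
#6=i depends on [4:e]
#7=a depends on [5:a]
#8=i depends on [6:i]
sources: [0:a, 1:o, 2:i]
N(rest) = Σ N(rest − s) over sources s of rest; N(one piece) = 1:
  size 1 → [3]=1  [7]=1  [8]=1
  size 2 → [1,3]=1  [3,7]=2  [3,8]=2  [5,7]=1  [6,8]=1  [7,8]=2
  size 3 → [0,5,7]=1  [1,3,7]=3  [1,3,8]=3  [3,5,7]=3  [3,6,8]=3  [3,7,8]=6  [4,6,8]=1  [5,7,8]=3  [6,7,8]=3
  size 4 → [0,3,5,7]=4  [0,5,7,8]=4  [1,3,5,7]=6  [1,3,6,8]=6  [1,3,7,8]=12  [2,4,6,8]=1  [3,4,6,8]=4  [3,5,7,8]=12  [3,6,7,8]=12  [4,6,7,8]=4  [5,6,7,8]=6
  size 5 → [0,1,3,5,7]=10  [0,3,5,7,8]=20  [0,5,6,7,8]=10  [1,3,4,6,8]=10  [1,3,5,7,8]=30  [1,3,6,7,8]=30  [2,3,4,6,8]=5  [2,4,6,7,8]=5  [3,4,6,7,8]=20  [3,5,6,7,8]=30  [4,5,6,7,8]=10
  size 6 → [0,1,3,5,7,8]=60  [0,3,5,6,7,8]=60  [0,4,5,6,7,8]=20  [1,2,3,4,6,8]=15  [1,3,4,6,7,8]=60  [1,3,5,6,7,8]=90  [2,3,4,6,7,8]=30  [2,4,5,6,7,8]=15  [3,4,5,6,7,8]=60
  size 7 → [0,1,3,5,6,7,8]=210  [0,2,4,5,6,7,8]=35  [0,3,4,5,6,7,8]=140  [1,2,3,4,6,7,8]=105  [1,3,4,5,6,7,8]=210  [2,3,4,5,6,7,8]=105
  first=0(a) contributes 420
  first=1(o) contributes 280
  first=2(i) contributes 560
|[w]| = 1260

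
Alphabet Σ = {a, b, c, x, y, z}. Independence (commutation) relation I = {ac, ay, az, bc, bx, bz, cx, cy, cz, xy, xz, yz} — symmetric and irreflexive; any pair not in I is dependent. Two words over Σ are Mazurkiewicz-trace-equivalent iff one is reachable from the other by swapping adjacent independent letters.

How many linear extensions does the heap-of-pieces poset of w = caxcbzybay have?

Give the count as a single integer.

0(c) covers ∅
1(a) covers ∅
2(x) covers 1:a
3(c) covers 0:c
4(b) covers 1:a
5(z) covers ∅
6(y) covers 4:b
7(b) covers 6:y
8(a) covers 2:x, 7:b
9(y) covers 7:b
floor of heap: 0:c, 1:a, 5:z
completions by unplaced set U, small U first (add the entries for U minus each lowest piece of U):
  |U|=1: {3}:1  {5}:1  {8}:1  {9}:1
  |U|=2: {0,3}:1  {2,8}:1  {3,5}:2  {3,8}:2  {3,9}:2  {5,8}:2  {5,9}:2  {8,9}:2
  |U|=3: {0,3,5}:3  {0,3,8}:3  {0,3,9}:3  {2,3,8}:3  {2,5,8}:3  {2,8,9}:3  {3,5,8}:6  {3,5,9}:6  {3,8,9}:6  {5,8,9}:6  {7,8,9}:2
  |U|=4: {0,2,3,8}:6  {0,3,5,8}:12  {0,3,5,9}:12  {0,3,8,9}:12  {2,3,5,8}:12  {2,3,8,9}:12  {2,5,8,9}:12  {2,7,8,9}:5  {3,5,8,9}:24  {3,7,8,9}:8  {5,7,8,9}:8  {6,7,8,9}:2
  |U|=5: {0,2,3,5,8}:30  {0,2,3,8,9}:30  {0,3,5,8,9}:60  {0,3,7,8,9}:20  {2,3,5,8,9}:60  {2,3,7,8,9}:25  {2,5,7,8,9}:25  {2,6,7,8,9}:7  {3,5,7,8,9}:40  {3,6,7,8,9}:10  {4,6,7,8,9}:2  {5,6,7,8,9}:10
  |U|=6: {0,2,3,5,8,9}:180  {0,2,3,7,8,9}:75  {0,3,5,7,8,9}:120  {0,3,6,7,8,9}:30  {2,3,5,7,8,9}:150  {2,3,6,7,8,9}:42  {2,4,6,7,8,9}:9  {2,5,6,7,8,9}:42  {3,4,6,7,8,9}:12  {3,5,6,7,8,9}:60  {4,5,6,7,8,9}:12
  |U|=7: {0,2,3,5,7,8,9}:525  {0,2,3,6,7,8,9}:147  {0,3,4,6,7,8,9}:42  {0,3,5,6,7,8,9}:210  {1,2,4,6,7,8,9}:9  {2,3,4,6,7,8,9}:63  {2,3,5,6,7,8,9}:294  {2,4,5,6,7,8,9}:63  {3,4,5,6,7,8,9}:84
  |U|=8: {0,2,3,4,6,7,8,9}:252  {0,2,3,5,6,7,8,9}:1176  {0,3,4,5,6,7,8,9}:336  {1,2,3,4,6,7,8,9}:72  {1,2,4,5,6,7,8,9}:72  {2,3,4,5,6,7,8,9}:504
  start at 0(c): 648
  start at 1(a): 2268
  start at 5(z): 324
sum over floor = 3240

3240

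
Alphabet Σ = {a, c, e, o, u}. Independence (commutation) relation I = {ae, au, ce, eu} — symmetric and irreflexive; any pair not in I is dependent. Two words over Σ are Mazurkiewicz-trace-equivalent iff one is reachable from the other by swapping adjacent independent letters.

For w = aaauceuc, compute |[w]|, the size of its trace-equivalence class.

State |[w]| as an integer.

drop 0:a onto floor
drop 1:a onto {0:a}
drop 2:a onto {1:a}
drop 3:u onto floor
drop 4:c onto {2:a, 3:u}
drop 5:e onto floor
drop 6:u onto {4:c}
drop 7:c onto {6:u}
ground layer = {0:a, 3:u, 5:e}
drop-orders for the pieces not yet dropped (sum over which currently-grounded one goes next):
  1 to go: {5} 1  {7} 1
  2 to go: {5,7} 2  {6,7} 1
  3 to go: {4,6,7} 1  {5,6,7} 3
  4 to go: {2,4,6,7} 1  {3,4,6,7} 1  {4,5,6,7} 4
  5 to go: {1,2,4,6,7} 1  {2,3,4,6,7} 2  {2,4,5,6,7} 5  {3,4,5,6,7} 5
  6 to go: {0,1,2,4,6,7} 1  {1,2,3,4,6,7} 3  {1,2,4,5,6,7} 6  {2,3,4,5,6,7} 12
  if 0:a drops first: 21 orders
  if 3:u drops first: 7 orders
  if 5:e drops first: 4 orders
heap linearizations: 32

32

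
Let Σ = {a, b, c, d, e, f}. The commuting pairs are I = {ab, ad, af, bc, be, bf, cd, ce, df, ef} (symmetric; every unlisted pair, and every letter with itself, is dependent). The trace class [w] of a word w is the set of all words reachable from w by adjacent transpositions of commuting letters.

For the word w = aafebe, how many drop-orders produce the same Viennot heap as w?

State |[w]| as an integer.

0(a) covers ∅
1(a) covers 0:a
2(f) covers ∅
3(e) covers 1:a
4(b) covers ∅
5(e) covers 3:e
floor of heap: 0:a, 2:f, 4:b
completions by unplaced set U, small U first (add the entries for U minus each lowest piece of U):
  |U|=1: {2}:1  {4}:1  {5}:1
  |U|=2: {2,4}:2  {2,5}:2  {3,5}:1  {4,5}:2
  |U|=3: {1,3,5}:1  {2,3,5}:3  {2,4,5}:6  {3,4,5}:3
  |U|=4: {0,1,3,5}:1  {1,2,3,5}:4  {1,3,4,5}:4  {2,3,4,5}:12
  start at 0(a): 20
  start at 2(f): 5
  start at 4(b): 5
sum over floor = 30

30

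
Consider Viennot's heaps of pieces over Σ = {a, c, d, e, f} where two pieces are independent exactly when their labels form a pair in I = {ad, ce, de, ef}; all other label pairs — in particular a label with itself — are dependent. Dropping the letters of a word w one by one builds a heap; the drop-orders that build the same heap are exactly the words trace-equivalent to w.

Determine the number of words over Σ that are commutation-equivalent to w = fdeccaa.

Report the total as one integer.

5

drop 0:f onto floor
drop 1:d onto {0:f}
drop 2:e onto floor
drop 3:c onto {1:d}
drop 4:c onto {3:c}
drop 5:a onto {2:e, 4:c}
drop 6:a onto {5:a}
ground layer = {0:f, 2:e}
drop-orders for the pieces not yet dropped (sum over which currently-grounded one goes next):
  1 to go: {6} 1
  2 to go: {5,6} 1
  3 to go: {2,5,6} 1  {4,5,6} 1
  4 to go: {2,4,5,6} 2  {3,4,5,6} 1
  5 to go: {1,3,4,5,6} 1  {2,3,4,5,6} 3
  if 0:f drops first: 4 orders
  if 2:e drops first: 1 orders
heap linearizations: 5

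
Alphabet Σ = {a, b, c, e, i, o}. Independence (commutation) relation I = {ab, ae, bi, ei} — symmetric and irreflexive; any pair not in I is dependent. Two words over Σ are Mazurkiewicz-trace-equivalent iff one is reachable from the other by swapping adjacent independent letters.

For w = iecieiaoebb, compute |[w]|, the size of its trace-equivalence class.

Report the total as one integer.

8

drop 0:i onto floor
drop 1:e onto floor
drop 2:c onto {0:i, 1:e}
drop 3:i onto {2:c}
drop 4:e onto {2:c}
drop 5:i onto {3:i}
drop 6:a onto {5:i}
drop 7:o onto {4:e, 6:a}
drop 8:e onto {7:o}
drop 9:b onto {8:e}
drop 10:b onto {9:b}
ground layer = {0:i, 1:e}
drop-orders for the pieces not yet dropped (sum over which currently-grounded one goes next):
  1 to go: {10} 1
  2 to go: {9,10} 1
  3 to go: {8,9,10} 1
  4 to go: {7,8,9,10} 1
  5 to go: {4,7,8,9,10} 1  {6,7,8,9,10} 1
  6 to go: {4,6,7,8,9,10} 2  {5,6,7,8,9,10} 1
  7 to go: {3,5,6,7,8,9,10} 1  {4,5,6,7,8,9,10} 3
  8 to go: {3,4,5,6,7,8,9,10} 4
  9 to go: {2,3,4,5,6,7,8,9,10} 4
  if 0:i drops first: 4 orders
  if 1:e drops first: 4 orders
heap linearizations: 8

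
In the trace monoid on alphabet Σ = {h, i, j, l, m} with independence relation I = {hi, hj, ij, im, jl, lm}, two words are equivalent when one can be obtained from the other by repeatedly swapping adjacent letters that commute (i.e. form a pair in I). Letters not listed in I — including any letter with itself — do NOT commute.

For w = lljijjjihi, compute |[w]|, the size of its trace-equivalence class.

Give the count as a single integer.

840

0(l) covers ∅
1(l) covers 0:l
2(j) covers ∅
3(i) covers 1:l
4(j) covers 2:j
5(j) covers 4:j
6(j) covers 5:j
7(i) covers 3:i
8(h) covers 1:l
9(i) covers 7:i
floor of heap: 0:l, 2:j
completions by unplaced set U, small U first (add the entries for U minus each lowest piece of U):
  |U|=1: {6}:1  {8}:1  {9}:1
  |U|=2: {5,6}:1  {6,8}:2  {6,9}:2  {7,9}:1  {8,9}:2
  |U|=3: {3,7,9}:1  {4,5,6}:1  {5,6,8}:3  {5,6,9}:3  {6,7,9}:3  {6,8,9}:6  {7,8,9}:3
  |U|=4: {2,4,5,6}:1  {3,6,7,9}:4  {3,7,8,9}:4  {4,5,6,8}:4  {4,5,6,9}:4  {5,6,7,9}:6  {5,6,8,9}:12  {6,7,8,9}:12
  |U|=5: {1,3,7,8,9}:4  {2,4,5,6,8}:5  {2,4,5,6,9}:5  {3,5,6,7,9}:10  {3,6,7,8,9}:20  {4,5,6,7,9}:10  {4,5,6,8,9}:20  {5,6,7,8,9}:30
  |U|=6: {0,1,3,7,8,9}:4  {1,3,6,7,8,9}:24  {2,4,5,6,7,9}:15  {2,4,5,6,8,9}:30  {3,4,5,6,7,9}:20  {3,5,6,7,8,9}:60  {4,5,6,7,8,9}:60
  |U|=7: {0,1,3,6,7,8,9}:28  {1,3,5,6,7,8,9}:84  {2,3,4,5,6,7,9}:35  {2,4,5,6,7,8,9}:105  {3,4,5,6,7,8,9}:140
  |U|=8: {0,1,3,5,6,7,8,9}:112  {1,3,4,5,6,7,8,9}:224  {2,3,4,5,6,7,8,9}:280
  start at 0(l): 504
  start at 2(j): 336
sum over floor = 840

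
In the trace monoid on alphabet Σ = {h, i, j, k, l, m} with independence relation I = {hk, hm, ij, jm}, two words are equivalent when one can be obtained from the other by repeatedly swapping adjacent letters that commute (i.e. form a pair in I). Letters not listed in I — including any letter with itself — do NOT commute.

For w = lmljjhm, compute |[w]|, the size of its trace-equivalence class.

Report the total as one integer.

4

drop 0:l onto floor
drop 1:m onto {0:l}
drop 2:l onto {1:m}
drop 3:j onto {2:l}
drop 4:j onto {3:j}
drop 5:h onto {4:j}
drop 6:m onto {2:l}
ground layer = {0:l}
drop-orders for the pieces not yet dropped (sum over which currently-grounded one goes next):
  1 to go: {5} 1  {6} 1
  2 to go: {4,5} 1  {5,6} 2
  3 to go: {3,4,5} 1  {4,5,6} 3
  4 to go: {3,4,5,6} 4
  5 to go: {2,3,4,5,6} 4
  if 0:l drops first: 4 orders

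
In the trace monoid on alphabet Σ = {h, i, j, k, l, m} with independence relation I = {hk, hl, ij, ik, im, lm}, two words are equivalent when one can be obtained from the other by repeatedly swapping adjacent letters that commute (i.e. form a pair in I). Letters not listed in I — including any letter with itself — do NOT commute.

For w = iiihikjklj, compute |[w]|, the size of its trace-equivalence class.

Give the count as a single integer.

16

#0=i has no predecessor
#1=i depends on [0:i]
#2=i depends on [1:i]
#3=h depends on [2:i]
#4=i depends on [3:h]
#5=k has no predecessor
#6=j depends on [3:h, 5:k]
#7=k depends on [6:j]
#8=l depends on [4:i, 7:k]
#9=j depends on [8:l]
sources: [0:i, 5:k]
N(rest) = Σ N(rest − s) over sources s of rest; N(one piece) = 1:
  size 1 → [9]=1
  size 2 → [8,9]=1
  size 3 → [4,8,9]=1  [7,8,9]=1
  size 4 → [4,7,8,9]=2  [6,7,8,9]=1
  size 5 → [4,6,7,8,9]=3  [5,6,7,8,9]=1
  size 6 → [3,4,6,7,8,9]=3  [4,5,6,7,8,9]=4
  size 7 → [2,3,4,6,7,8,9]=3  [3,4,5,6,7,8,9]=7
  size 8 → [1,2,3,4,6,7,8,9]=3  [2,3,4,5,6,7,8,9]=10
  first=0(i) contributes 13
  first=5(k) contributes 3
|[w]| = 16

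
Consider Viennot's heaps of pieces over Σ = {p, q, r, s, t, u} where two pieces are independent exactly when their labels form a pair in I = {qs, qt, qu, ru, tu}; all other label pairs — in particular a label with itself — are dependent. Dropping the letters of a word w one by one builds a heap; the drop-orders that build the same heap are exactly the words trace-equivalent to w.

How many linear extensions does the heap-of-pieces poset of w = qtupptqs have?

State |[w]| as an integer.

18

#0=q has no predecessor
#1=t has no predecessor
#2=u has no predecessor
#3=p depends on [0:q, 1:t, 2:u]
#4=p depends on [3:p]
#5=t depends on [4:p]
#6=q depends on [4:p]
#7=s depends on [5:t]
sources: [0:q, 1:t, 2:u]
N(rest) = Σ N(rest − s) over sources s of rest; N(one piece) = 1:
  size 1 → [6]=1  [7]=1
  size 2 → [5,7]=1  [6,7]=2
  size 3 → [5,6,7]=3
  size 4 → [4,5,6,7]=3
  size 5 → [3,4,5,6,7]=3
  size 6 → [0,3,4,5,6,7]=3  [1,3,4,5,6,7]=3  [2,3,4,5,6,7]=3
  first=0(q) contributes 6
  first=1(t) contributes 6
  first=2(u) contributes 6
|[w]| = 18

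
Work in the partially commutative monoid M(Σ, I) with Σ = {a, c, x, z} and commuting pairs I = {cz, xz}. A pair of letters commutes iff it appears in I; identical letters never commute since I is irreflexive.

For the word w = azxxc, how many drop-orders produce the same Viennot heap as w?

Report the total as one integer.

drop 0:a onto floor
drop 1:z onto {0:a}
drop 2:x onto {0:a}
drop 3:x onto {2:x}
drop 4:c onto {3:x}
ground layer = {0:a}
drop-orders for the pieces not yet dropped (sum over which currently-grounded one goes next):
  1 to go: {1} 1  {4} 1
  2 to go: {1,4} 2  {3,4} 1
  3 to go: {1,3,4} 3  {2,3,4} 1
  if 0:a drops first: 4 orders

4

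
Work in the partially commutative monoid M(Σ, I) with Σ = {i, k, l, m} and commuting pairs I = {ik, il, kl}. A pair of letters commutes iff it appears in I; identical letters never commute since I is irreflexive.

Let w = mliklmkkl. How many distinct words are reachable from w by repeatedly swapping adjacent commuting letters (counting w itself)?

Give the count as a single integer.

#0=m has no predecessor
#1=l depends on [0:m]
#2=i depends on [0:m]
#3=k depends on [0:m]
#4=l depends on [1:l]
#5=m depends on [2:i, 3:k, 4:l]
#6=k depends on [5:m]
#7=k depends on [6:k]
#8=l depends on [5:m]
sources: [0:m]
N(rest) = Σ N(rest − s) over sources s of rest; N(one piece) = 1:
  size 1 → [7]=1  [8]=1
  size 2 → [6,7]=1  [7,8]=2
  size 3 → [6,7,8]=3
  size 4 → [5,6,7,8]=3
  size 5 → [2,5,6,7,8]=3  [3,5,6,7,8]=3  [4,5,6,7,8]=3
  size 6 → [1,4,5,6,7,8]=3  [2,3,5,6,7,8]=6  [2,4,5,6,7,8]=6  [3,4,5,6,7,8]=6
  size 7 → [1,2,4,5,6,7,8]=9  [1,3,4,5,6,7,8]=9  [2,3,4,5,6,7,8]=18
  first=0(m) contributes 36

36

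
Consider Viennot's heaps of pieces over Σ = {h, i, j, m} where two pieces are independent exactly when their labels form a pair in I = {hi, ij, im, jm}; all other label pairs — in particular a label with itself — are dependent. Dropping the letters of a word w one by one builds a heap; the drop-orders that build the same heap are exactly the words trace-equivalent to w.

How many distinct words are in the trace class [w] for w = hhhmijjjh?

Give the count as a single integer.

36

piece 0:h — minimal
piece 1:h rests on {0:h}
piece 2:h rests on {1:h}
piece 3:m rests on {2:h}
piece 4:i — minimal
piece 5:j rests on {2:h}
piece 6:j rests on {5:j}
piece 7:j rests on {6:j}
piece 8:h rests on {3:m, 7:j}
minimal pieces: {0:h, 4:i}
ways to finish when only these pieces remain (= sum over removing one remaining piece with nothing left below it):
  1 left: {4}→1  {8}→1
  2 left: {3,8}→1  {4,8}→2  {7,8}→1
  3 left: {3,4,8}→3  {3,7,8}→2  {4,7,8}→3  {6,7,8}→1
  4 left: {3,4,7,8}→8  {3,6,7,8}→3  {4,6,7,8}→4  {5,6,7,8}→1
  5 left: {3,4,6,7,8}→15  {3,5,6,7,8}→4  {4,5,6,7,8}→5
  6 left: {2,3,5,6,7,8}→4  {3,4,5,6,7,8}→24
  7 left: {1,2,3,5,6,7,8}→4  {2,3,4,5,6,7,8}→28
  placing 0:h first → 32 extensions
  placing 4:i first → 4 extensions
total linear extensions = 36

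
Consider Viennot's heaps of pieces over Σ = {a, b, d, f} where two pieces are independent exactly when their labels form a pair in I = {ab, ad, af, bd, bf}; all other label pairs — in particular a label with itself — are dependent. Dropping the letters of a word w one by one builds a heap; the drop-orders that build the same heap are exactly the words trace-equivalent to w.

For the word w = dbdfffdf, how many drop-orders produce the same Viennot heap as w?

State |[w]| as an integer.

8

piece 0:d — minimal
piece 1:b — minimal
piece 2:d rests on {0:d}
piece 3:f rests on {2:d}
piece 4:f rests on {3:f}
piece 5:f rests on {4:f}
piece 6:d rests on {5:f}
piece 7:f rests on {6:d}
minimal pieces: {0:d, 1:b}
ways to finish when only these pieces remain (= sum over removing one remaining piece with nothing left below it):
  1 left: {1}→1  {7}→1
  2 left: {1,7}→2  {6,7}→1
  3 left: {1,6,7}→3  {5,6,7}→1
  4 left: {1,5,6,7}→4  {4,5,6,7}→1
  5 left: {1,4,5,6,7}→5  {3,4,5,6,7}→1
  6 left: {1,3,4,5,6,7}→6  {2,3,4,5,6,7}→1
  placing 0:d first → 7 extensions
  placing 1:b first → 1 extensions
total linear extensions = 8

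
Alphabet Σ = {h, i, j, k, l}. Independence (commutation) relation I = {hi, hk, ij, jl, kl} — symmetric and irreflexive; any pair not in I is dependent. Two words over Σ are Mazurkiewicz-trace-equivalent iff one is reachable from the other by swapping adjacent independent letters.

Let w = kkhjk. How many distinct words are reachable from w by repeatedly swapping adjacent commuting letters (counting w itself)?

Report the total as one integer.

3

0(k) covers ∅
1(k) covers 0:k
2(h) covers ∅
3(j) covers 1:k, 2:h
4(k) covers 3:j
floor of heap: 0:k, 2:h
completions by unplaced set U, small U first (add the entries for U minus each lowest piece of U):
  |U|=1: {4}:1
  |U|=2: {3,4}:1
  |U|=3: {1,3,4}:1  {2,3,4}:1
  start at 0(k): 2
  start at 2(h): 1
sum over floor = 3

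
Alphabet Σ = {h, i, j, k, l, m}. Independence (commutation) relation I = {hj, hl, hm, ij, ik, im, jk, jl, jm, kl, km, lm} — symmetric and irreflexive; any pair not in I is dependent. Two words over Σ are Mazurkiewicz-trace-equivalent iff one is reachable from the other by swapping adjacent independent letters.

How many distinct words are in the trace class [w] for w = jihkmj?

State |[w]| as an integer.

60

0(j) covers ∅
1(i) covers ∅
2(h) covers 1:i
3(k) covers 2:h
4(m) covers ∅
5(j) covers 0:j
floor of heap: 0:j, 1:i, 4:m
completions by unplaced set U, small U first (add the entries for U minus each lowest piece of U):
  |U|=1: {3}:1  {4}:1  {5}:1
  |U|=2: {0,5}:1  {2,3}:1  {3,4}:2  {3,5}:2  {4,5}:2
  |U|=3: {0,3,5}:3  {0,4,5}:3  {1,2,3}:1  {2,3,4}:3  {2,3,5}:3  {3,4,5}:6
  |U|=4: {0,2,3,5}:6  {0,3,4,5}:12  {1,2,3,4}:4  {1,2,3,5}:4  {2,3,4,5}:12
  start at 0(j): 20
  start at 1(i): 30
  start at 4(m): 10
sum over floor = 60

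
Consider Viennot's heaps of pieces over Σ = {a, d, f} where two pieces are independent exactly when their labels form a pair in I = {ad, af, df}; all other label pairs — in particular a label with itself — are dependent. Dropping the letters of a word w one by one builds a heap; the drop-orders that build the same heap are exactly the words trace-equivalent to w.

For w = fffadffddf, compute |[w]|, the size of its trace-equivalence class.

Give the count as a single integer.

840

#0=f has no predecessor
#1=f depends on [0:f]
#2=f depends on [1:f]
#3=a has no predecessor
#4=d has no predecessor
#5=f depends on [2:f]
#6=f depends on [5:f]
#7=d depends on [4:d]
#8=d depends on [7:d]
#9=f depends on [6:f]
sources: [0:f, 3:a, 4:d]
N(rest) = Σ N(rest − s) over sources s of rest; N(one piece) = 1:
  size 1 → [3]=1  [8]=1  [9]=1
  size 2 → [3,8]=2  [3,9]=2  [6,9]=1  [7,8]=1  [8,9]=2
  size 3 → [3,6,9]=3  [3,7,8]=3  [3,8,9]=6  [4,7,8]=1  [5,6,9]=1  [6,8,9]=3  [7,8,9]=3
  size 4 → [2,5,6,9]=1  [3,4,7,8]=4  [3,5,6,9]=4  [3,6,8,9]=12  [3,7,8,9]=12  [4,7,8,9]=4  [5,6,8,9]=4  [6,7,8,9]=6
  size 5 → [1,2,5,6,9]=1  [2,3,5,6,9]=5  [2,5,6,8,9]=5  [3,4,7,8,9]=20  [3,5,6,8,9]=20  [3,6,7,8,9]=30  [4,6,7,8,9]=10  [5,6,7,8,9]=10
  size 6 → [0,1,2,5,6,9]=1  [1,2,3,5,6,9]=6  [1,2,5,6,8,9]=6  [2,3,5,6,8,9]=30  [2,5,6,7,8,9]=15  [3,4,6,7,8,9]=60  [3,5,6,7,8,9]=60  [4,5,6,7,8,9]=20
  size 7 → [0,1,2,3,5,6,9]=7  [0,1,2,5,6,8,9]=7  [1,2,3,5,6,8,9]=42  [1,2,5,6,7,8,9]=21  [2,3,5,6,7,8,9]=105  [2,4,5,6,7,8,9]=35  [3,4,5,6,7,8,9]=140
  size 8 → [0,1,2,3,5,6,8,9]=56  [0,1,2,5,6,7,8,9]=28  [1,2,3,5,6,7,8,9]=168  [1,2,4,5,6,7,8,9]=56  [2,3,4,5,6,7,8,9]=280
  first=0(f) contributes 504
  first=3(a) contributes 84
  first=4(d) contributes 252
|[w]| = 840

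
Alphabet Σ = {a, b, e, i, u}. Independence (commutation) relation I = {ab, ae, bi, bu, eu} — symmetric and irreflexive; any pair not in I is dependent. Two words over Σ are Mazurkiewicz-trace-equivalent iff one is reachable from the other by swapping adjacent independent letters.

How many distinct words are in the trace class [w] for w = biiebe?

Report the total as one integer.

drop 0:b onto floor
drop 1:i onto floor
drop 2:i onto {1:i}
drop 3:e onto {0:b, 2:i}
drop 4:b onto {3:e}
drop 5:e onto {4:b}
ground layer = {0:b, 1:i}
drop-orders for the pieces not yet dropped (sum over which currently-grounded one goes next):
  1 to go: {5} 1
  2 to go: {4,5} 1
  3 to go: {3,4,5} 1
  4 to go: {0,3,4,5} 1  {2,3,4,5} 1
  if 0:b drops first: 1 orders
  if 1:i drops first: 2 orders
heap linearizations: 3

3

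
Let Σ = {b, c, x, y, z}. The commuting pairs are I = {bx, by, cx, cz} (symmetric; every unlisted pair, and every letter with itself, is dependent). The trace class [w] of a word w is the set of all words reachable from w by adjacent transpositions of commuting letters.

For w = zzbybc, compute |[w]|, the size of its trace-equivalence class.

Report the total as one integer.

3

0(z) covers ∅
1(z) covers 0:z
2(b) covers 1:z
3(y) covers 1:z
4(b) covers 2:b
5(c) covers 3:y, 4:b
floor of heap: 0:z
completions by unplaced set U, small U first (add the entries for U minus each lowest piece of U):
  |U|=1: {5}:1
  |U|=2: {3,5}:1  {4,5}:1
  |U|=3: {2,4,5}:1  {3,4,5}:2
  |U|=4: {2,3,4,5}:3
  start at 0(z): 3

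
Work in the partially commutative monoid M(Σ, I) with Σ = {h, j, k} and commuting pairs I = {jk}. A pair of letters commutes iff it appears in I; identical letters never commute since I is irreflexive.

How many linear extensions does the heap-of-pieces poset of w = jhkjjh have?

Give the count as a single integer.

3

drop 0:j onto floor
drop 1:h onto {0:j}
drop 2:k onto {1:h}
drop 3:j onto {1:h}
drop 4:j onto {3:j}
drop 5:h onto {2:k, 4:j}
ground layer = {0:j}
drop-orders for the pieces not yet dropped (sum over which currently-grounded one goes next):
  1 to go: {5} 1
  2 to go: {2,5} 1  {4,5} 1
  3 to go: {2,4,5} 2  {3,4,5} 1
  4 to go: {2,3,4,5} 3
  if 0:j drops first: 3 orders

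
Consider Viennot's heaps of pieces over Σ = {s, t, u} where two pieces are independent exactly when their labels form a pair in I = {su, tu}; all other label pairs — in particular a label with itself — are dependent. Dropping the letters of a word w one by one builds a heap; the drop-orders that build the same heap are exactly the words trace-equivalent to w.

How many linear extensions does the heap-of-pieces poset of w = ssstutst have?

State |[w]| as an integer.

piece 0:s — minimal
piece 1:s rests on {0:s}
piece 2:s rests on {1:s}
piece 3:t rests on {2:s}
piece 4:u — minimal
piece 5:t rests on {3:t}
piece 6:s rests on {5:t}
piece 7:t rests on {6:s}
minimal pieces: {0:s, 4:u}
ways to finish when only these pieces remain (= sum over removing one remaining piece with nothing left below it):
  1 left: {4}→1  {7}→1
  2 left: {4,7}→2  {6,7}→1
  3 left: {4,6,7}→3  {5,6,7}→1
  4 left: {3,5,6,7}→1  {4,5,6,7}→4
  5 left: {2,3,5,6,7}→1  {3,4,5,6,7}→5
  6 left: {1,2,3,5,6,7}→1  {2,3,4,5,6,7}→6
  placing 0:s first → 7 extensions
  placing 4:u first → 1 extensions
total linear extensions = 8

8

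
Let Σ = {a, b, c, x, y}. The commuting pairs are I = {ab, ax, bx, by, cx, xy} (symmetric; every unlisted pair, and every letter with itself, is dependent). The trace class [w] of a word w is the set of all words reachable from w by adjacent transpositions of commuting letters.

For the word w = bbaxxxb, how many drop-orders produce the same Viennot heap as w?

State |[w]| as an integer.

140

drop 0:b onto floor
drop 1:b onto {0:b}
drop 2:a onto floor
drop 3:x onto floor
drop 4:x onto {3:x}
drop 5:x onto {4:x}
drop 6:b onto {1:b}
ground layer = {0:b, 2:a, 3:x}
drop-orders for the pieces not yet dropped (sum over which currently-grounded one goes next):
  1 to go: {2} 1  {5} 1  {6} 1
  2 to go: {1,6} 1  {2,5} 2  {2,6} 2  {4,5} 1  {5,6} 2
  3 to go: {0,1,6} 1  {1,2,6} 3  {1,5,6} 3  {2,4,5} 3  {2,5,6} 6  {3,4,5} 1  {4,5,6} 3
  4 to go: {0,1,2,6} 4  {0,1,5,6} 4  {1,2,5,6} 12  {1,4,5,6} 6  {2,3,4,5} 4  {2,4,5,6} 12  {3,4,5,6} 4
  5 to go: {0,1,2,5,6} 20  {0,1,4,5,6} 10  {1,2,4,5,6} 30  {1,3,4,5,6} 10  {2,3,4,5,6} 20
  if 0:b drops first: 60 orders
  if 2:a drops first: 20 orders
  if 3:x drops first: 60 orders
heap linearizations: 140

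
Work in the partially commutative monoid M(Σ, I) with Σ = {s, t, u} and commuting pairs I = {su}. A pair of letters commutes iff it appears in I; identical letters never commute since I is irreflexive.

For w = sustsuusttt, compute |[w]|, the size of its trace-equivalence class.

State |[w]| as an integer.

0(s) covers ∅
1(u) covers ∅
2(s) covers 0:s
3(t) covers 1:u, 2:s
4(s) covers 3:t
5(u) covers 3:t
6(u) covers 5:u
7(s) covers 4:s
8(t) covers 6:u, 7:s
9(t) covers 8:t
10(t) covers 9:t
floor of heap: 0:s, 1:u
completions by unplaced set U, small U first (add the entries for U minus each lowest piece of U):
  |U|=1: {10}:1
  |U|=2: {9,10}:1
  |U|=3: {8,9,10}:1
  |U|=4: {6,8,9,10}:1  {7,8,9,10}:1
  |U|=5: {4,7,8,9,10}:1  {5,6,8,9,10}:1  {6,7,8,9,10}:2
  |U|=6: {4,6,7,8,9,10}:3  {5,6,7,8,9,10}:3
  |U|=7: {4,5,6,7,8,9,10}:6
  |U|=8: {3,4,5,6,7,8,9,10}:6
  |U|=9: {1,3,4,5,6,7,8,9,10}:6  {2,3,4,5,6,7,8,9,10}:6
  start at 0(s): 12
  start at 1(u): 6
sum over floor = 18

18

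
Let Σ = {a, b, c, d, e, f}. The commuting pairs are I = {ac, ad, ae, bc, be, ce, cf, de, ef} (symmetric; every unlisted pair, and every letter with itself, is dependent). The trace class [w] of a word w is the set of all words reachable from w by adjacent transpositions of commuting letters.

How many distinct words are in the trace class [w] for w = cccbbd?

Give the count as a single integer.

#0=c has no predecessor
#1=c depends on [0:c]
#2=c depends on [1:c]
#3=b has no predecessor
#4=b depends on [3:b]
#5=d depends on [2:c, 4:b]
sources: [0:c, 3:b]
N(rest) = Σ N(rest − s) over sources s of rest; N(one piece) = 1:
  size 1 → [5]=1
  size 2 → [2,5]=1  [4,5]=1
  size 3 → [1,2,5]=1  [2,4,5]=2  [3,4,5]=1
  size 4 → [0,1,2,5]=1  [1,2,4,5]=3  [2,3,4,5]=3
  first=0(c) contributes 6
  first=3(b) contributes 4
|[w]| = 10

10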